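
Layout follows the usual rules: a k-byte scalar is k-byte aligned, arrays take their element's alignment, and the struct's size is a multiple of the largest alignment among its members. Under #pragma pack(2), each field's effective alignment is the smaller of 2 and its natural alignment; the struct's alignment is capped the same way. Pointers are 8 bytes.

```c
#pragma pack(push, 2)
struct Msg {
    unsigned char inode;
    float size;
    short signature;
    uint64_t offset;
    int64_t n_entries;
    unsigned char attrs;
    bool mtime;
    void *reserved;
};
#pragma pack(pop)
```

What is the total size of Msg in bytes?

34 bytes

0..1  inode  (1B, 1-aligned)
1..2  -- padding (1B)
2..6  size  (4B, 2-aligned)
6..8  signature  (2B, 2-aligned)
8..16  offset  (8B, 2-aligned)
16..24  n_entries  (8B, 2-aligned)
24..25  attrs  (1B, 1-aligned)
25..26  mtime  (1B, 1-aligned)
26..34  reserved  (8B, 2-aligned)
sizeof = 34, alignof = 2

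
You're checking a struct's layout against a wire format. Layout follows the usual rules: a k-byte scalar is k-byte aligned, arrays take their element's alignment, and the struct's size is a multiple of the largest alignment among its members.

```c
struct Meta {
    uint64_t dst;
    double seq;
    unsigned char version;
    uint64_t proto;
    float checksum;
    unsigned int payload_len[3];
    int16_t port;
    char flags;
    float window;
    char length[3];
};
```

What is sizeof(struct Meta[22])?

1408

0..8  dst  (8B, 8-aligned)
8..16  seq  (8B, 8-aligned)
16..17  version  (1B, 1-aligned)
17..24  -- padding (7B)
24..32  proto  (8B, 8-aligned)
32..36  checksum  (4B, 4-aligned)
36..48  payload_len  (12B, 4-aligned)
48..50  port  (2B, 2-aligned)
50..51  flags  (1B, 1-aligned)
51..52  -- padding (1B)
52..56  window  (4B, 4-aligned)
56..59  length  (3B, 1-aligned)
59..64  -- tail padding (5B)
sizeof = 64, alignof = 8
array of 22: 22 × 64 = 1408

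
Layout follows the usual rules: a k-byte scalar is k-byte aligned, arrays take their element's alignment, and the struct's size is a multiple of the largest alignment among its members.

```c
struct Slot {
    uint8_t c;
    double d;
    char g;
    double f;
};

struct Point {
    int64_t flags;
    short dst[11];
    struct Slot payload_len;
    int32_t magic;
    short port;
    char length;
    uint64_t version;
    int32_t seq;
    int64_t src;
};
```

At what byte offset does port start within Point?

Slot: @0: c [1B, align 1] → 1; +7 pad (align 8); @8: d [8B, align 8] → 16; @16: g [1B, align 1] → 17; +7 pad (align 8); @24: f [8B, align 8] → 32; size 32, align 8
@0: flags [8B, align 8] → 8
@8: dst [22B, align 2] → 30
+2 pad (align 8)
@32: payload_len [32B, align 8] → 64
@64: magic [4B, align 4] → 68
@68: port [2B, align 2] → 70

68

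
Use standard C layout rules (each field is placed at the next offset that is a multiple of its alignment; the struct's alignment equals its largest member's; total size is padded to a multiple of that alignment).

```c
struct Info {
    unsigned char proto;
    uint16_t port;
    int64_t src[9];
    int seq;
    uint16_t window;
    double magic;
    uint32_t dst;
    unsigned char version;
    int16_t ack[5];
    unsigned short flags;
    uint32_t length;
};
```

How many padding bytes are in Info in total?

10

0..1  proto  (1B, 1-aligned)
1..2  -- padding (1B)
2..4  port  (2B, 2-aligned)
4..8  -- padding (4B)
8..80  src  (72B, 8-aligned)
80..84  seq  (4B, 4-aligned)
84..86  window  (2B, 2-aligned)
86..88  -- padding (2B)
88..96  magic  (8B, 8-aligned)
96..100  dst  (4B, 4-aligned)
100..101  version  (1B, 1-aligned)
101..102  -- padding (1B)
102..112  ack  (10B, 2-aligned)
112..114  flags  (2B, 2-aligned)
114..116  -- padding (2B)
116..120  length  (4B, 4-aligned)
sizeof = 120, alignof = 8
data bytes 110, size 120 → padding 10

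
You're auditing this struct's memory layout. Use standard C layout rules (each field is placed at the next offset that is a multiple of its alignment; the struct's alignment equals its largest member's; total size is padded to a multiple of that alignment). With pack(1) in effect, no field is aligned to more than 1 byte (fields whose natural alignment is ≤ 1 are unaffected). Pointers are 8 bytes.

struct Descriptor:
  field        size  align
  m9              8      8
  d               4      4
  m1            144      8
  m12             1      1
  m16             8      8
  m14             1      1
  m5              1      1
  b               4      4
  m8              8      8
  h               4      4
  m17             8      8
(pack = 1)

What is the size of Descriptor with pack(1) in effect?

191

@0: m9 [8B, align 1] → 8
@8: d [4B, align 1] → 12
@12: m1 [144B, align 1] → 156
@156: m12 [1B, align 1] → 157
@157: m16 [8B, align 1] → 165
@165: m14 [1B, align 1] → 166
@166: m5 [1B, align 1] → 167
@167: b [4B, align 1] → 171
@171: m8 [8B, align 1] → 179
@179: h [4B, align 1] → 183
@183: m17 [8B, align 1] → 191
size 191, align 1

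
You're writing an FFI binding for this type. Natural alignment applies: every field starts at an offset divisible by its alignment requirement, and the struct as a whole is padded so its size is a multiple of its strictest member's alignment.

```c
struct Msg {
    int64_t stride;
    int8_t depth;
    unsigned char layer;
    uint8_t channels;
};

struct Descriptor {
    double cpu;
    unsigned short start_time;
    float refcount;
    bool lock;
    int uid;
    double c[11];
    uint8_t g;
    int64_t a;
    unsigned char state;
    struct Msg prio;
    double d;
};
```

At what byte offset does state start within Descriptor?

Msg: @0: stride [8B, align 8] → 8; @8: depth [1B, align 1] → 9; @9: layer [1B, align 1] → 10; @10: channels [1B, align 1] → 11; +5 tail pad (align 8); size 16, align 8
@0: cpu [8B, align 8] → 8
@8: start_time [2B, align 2] → 10
+2 pad (align 4)
@12: refcount [4B, align 4] → 16
@16: lock [1B, align 1] → 17
+3 pad (align 4)
@20: uid [4B, align 4] → 24
@24: c [88B, align 8] → 112
@112: g [1B, align 1] → 113
+7 pad (align 8)
@120: a [8B, align 8] → 128
@128: state [1B, align 1] → 129

128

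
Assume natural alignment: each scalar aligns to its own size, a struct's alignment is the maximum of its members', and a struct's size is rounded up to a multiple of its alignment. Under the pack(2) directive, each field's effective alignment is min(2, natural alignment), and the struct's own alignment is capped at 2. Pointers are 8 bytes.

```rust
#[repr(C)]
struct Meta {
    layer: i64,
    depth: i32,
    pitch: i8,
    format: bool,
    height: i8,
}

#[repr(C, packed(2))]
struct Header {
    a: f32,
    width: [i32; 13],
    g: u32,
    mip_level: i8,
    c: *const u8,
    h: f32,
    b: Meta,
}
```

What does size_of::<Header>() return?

90 bytes

Meta: @0: layer [8B, align 8] → 8; @8: depth [4B, align 4] → 12; @12: pitch [1B, align 1] → 13; @13: format [1B, align 1] → 14; @14: height [1B, align 1] → 15; +1 tail pad (align 8); size 16, align 8
@0: a [4B, align 2] → 4
@4: width [52B, align 2] → 56
@56: g [4B, align 2] → 60
@60: mip_level [1B, align 1] → 61
+1 pad (align 2)
@62: c [8B, align 2] → 70
@70: h [4B, align 2] → 74
@74: b [16B, align 2] → 90
size 90, align 2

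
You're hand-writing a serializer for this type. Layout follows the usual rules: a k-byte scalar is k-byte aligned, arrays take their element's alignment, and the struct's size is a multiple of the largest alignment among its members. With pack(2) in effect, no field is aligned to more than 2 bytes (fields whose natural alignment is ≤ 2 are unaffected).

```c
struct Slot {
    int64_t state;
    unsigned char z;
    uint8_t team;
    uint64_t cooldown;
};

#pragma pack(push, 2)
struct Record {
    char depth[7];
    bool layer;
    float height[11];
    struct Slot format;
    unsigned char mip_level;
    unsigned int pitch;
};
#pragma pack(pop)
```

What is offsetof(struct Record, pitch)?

78

Slot: 0..8  state  (8B, 8-aligned); 8..9  z  (1B, 1-aligned); 9..10  team  (1B, 1-aligned); 10..16  -- padding (6B); 16..24  cooldown  (8B, 8-aligned); sizeof = 24, alignof = 8
0..7  depth  (7B, 1-aligned)
7..8  layer  (1B, 1-aligned)
8..52  height  (44B, 2-aligned)
52..76  format  (24B, 2-aligned)
76..77  mip_level  (1B, 1-aligned)
77..78  -- padding (1B)
78..82  pitch  (4B, 2-aligned)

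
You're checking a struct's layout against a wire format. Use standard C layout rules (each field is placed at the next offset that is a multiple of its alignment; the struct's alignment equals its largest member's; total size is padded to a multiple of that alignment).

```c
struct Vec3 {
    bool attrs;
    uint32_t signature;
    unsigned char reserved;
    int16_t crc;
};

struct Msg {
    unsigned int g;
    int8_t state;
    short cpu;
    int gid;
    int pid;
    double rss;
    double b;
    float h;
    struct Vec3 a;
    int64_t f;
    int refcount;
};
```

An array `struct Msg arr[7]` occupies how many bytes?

Vec3: 0..1  attrs  (1B, 1-aligned); 1..4  -- padding (3B); 4..8  signature  (4B, 4-aligned); 8..9  reserved  (1B, 1-aligned); 9..10  -- padding (1B); 10..12  crc  (2B, 2-aligned); sizeof = 12, alignof = 4
0..4  g  (4B, 4-aligned)
4..5  state  (1B, 1-aligned)
5..6  -- padding (1B)
6..8  cpu  (2B, 2-aligned)
8..12  gid  (4B, 4-aligned)
12..16  pid  (4B, 4-aligned)
16..24  rss  (8B, 8-aligned)
24..32  b  (8B, 8-aligned)
32..36  h  (4B, 4-aligned)
36..48  a  (12B, 4-aligned)
48..56  f  (8B, 8-aligned)
56..60  refcount  (4B, 4-aligned)
60..64  -- tail padding (4B)
sizeof = 64, alignof = 8
array of 7: 7 × 64 = 448

448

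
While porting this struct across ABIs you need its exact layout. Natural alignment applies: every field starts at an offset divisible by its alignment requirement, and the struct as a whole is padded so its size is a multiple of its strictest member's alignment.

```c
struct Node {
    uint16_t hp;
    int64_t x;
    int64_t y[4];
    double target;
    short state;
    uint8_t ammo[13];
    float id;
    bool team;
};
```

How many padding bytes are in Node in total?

hp at 0 (size 2, align 2) → ends 2
pad 6 to align 8 for x
x at 8 (size 8, align 8) → ends 16
y at 16 (size 32, align 8) → ends 48
target at 48 (size 8, align 8) → ends 56
state at 56 (size 2, align 2) → ends 58
ammo at 58 (size 13, align 1) → ends 71
pad 1 to align 4 for id
id at 72 (size 4, align 4) → ends 76
team at 76 (size 1, align 1) → ends 77
tail pad 3 to reach multiple of 8
total 80 bytes, alignment 8
data bytes 70, size 80 → padding 10

10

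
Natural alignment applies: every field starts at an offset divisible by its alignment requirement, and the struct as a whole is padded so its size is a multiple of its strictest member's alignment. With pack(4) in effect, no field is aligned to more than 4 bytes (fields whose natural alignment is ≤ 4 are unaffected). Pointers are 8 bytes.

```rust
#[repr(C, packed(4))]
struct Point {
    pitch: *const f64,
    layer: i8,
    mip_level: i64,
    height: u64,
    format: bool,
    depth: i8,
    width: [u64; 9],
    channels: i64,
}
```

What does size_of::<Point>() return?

112

pitch at 0 (size 8, align 4) → ends 8
layer at 8 (size 1, align 1) → ends 9
pad 3 to align 4 for mip_level
mip_level at 12 (size 8, align 4) → ends 20
height at 20 (size 8, align 4) → ends 28
format at 28 (size 1, align 1) → ends 29
depth at 29 (size 1, align 1) → ends 30
pad 2 to align 4 for width
width at 32 (size 72, align 4) → ends 104
channels at 104 (size 8, align 4) → ends 112
total 112 bytes, alignment 4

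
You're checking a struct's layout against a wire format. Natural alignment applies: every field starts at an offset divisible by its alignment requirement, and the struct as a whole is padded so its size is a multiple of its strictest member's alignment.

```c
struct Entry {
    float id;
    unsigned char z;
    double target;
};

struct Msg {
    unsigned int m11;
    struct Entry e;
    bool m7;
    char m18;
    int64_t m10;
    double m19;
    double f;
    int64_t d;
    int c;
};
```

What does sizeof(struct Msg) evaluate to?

72 bytes

Entry: 0..4  id  (4B, 4-aligned); 4..5  z  (1B, 1-aligned); 5..8  -- padding (3B); 8..16  target  (8B, 8-aligned); sizeof = 16, alignof = 8
0..4  m11  (4B, 4-aligned)
4..8  -- padding (4B)
8..24  e  (16B, 8-aligned)
24..25  m7  (1B, 1-aligned)
25..26  m18  (1B, 1-aligned)
26..32  -- padding (6B)
32..40  m10  (8B, 8-aligned)
40..48  m19  (8B, 8-aligned)
48..56  f  (8B, 8-aligned)
56..64  d  (8B, 8-aligned)
64..68  c  (4B, 4-aligned)
68..72  -- tail padding (4B)
sizeof = 72, alignof = 8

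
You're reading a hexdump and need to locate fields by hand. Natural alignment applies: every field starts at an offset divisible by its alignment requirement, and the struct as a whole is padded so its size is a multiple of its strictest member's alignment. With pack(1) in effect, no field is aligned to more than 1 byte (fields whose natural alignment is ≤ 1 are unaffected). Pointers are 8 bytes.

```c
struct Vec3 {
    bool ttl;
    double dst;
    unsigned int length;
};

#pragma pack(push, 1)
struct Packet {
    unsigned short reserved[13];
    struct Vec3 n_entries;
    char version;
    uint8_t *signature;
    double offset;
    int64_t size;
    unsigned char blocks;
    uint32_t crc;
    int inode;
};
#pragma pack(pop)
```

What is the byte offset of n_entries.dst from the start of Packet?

Vec3: @0: ttl [1B, align 1] → 1; +7 pad (align 8); @8: dst [8B, align 8] → 16; @16: length [4B, align 4] → 20; +4 tail pad (align 8); size 24, align 8
@0: reserved [26B, align 1] → 26
@26: n_entries [24B, align 1] → 50
within Vec3: dst at 8
26 + 8 = 34

34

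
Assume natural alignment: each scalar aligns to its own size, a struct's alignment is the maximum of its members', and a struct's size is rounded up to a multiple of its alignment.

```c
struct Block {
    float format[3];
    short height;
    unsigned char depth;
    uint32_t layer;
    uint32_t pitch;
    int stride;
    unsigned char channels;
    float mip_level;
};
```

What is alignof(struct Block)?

4

member alignments: format=4, height=2, depth=1, layer=4, pitch=4, stride=4, channels=1, mip_level=4
max = 4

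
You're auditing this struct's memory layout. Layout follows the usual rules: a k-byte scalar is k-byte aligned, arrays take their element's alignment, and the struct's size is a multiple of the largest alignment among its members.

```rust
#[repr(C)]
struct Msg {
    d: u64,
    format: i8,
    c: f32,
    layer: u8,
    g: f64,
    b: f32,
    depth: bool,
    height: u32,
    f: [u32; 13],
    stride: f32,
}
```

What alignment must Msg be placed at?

member alignments: d=8, format=1, c=4, layer=1, g=8, b=4, depth=1, height=4, f=4, stride=4
max = 8

8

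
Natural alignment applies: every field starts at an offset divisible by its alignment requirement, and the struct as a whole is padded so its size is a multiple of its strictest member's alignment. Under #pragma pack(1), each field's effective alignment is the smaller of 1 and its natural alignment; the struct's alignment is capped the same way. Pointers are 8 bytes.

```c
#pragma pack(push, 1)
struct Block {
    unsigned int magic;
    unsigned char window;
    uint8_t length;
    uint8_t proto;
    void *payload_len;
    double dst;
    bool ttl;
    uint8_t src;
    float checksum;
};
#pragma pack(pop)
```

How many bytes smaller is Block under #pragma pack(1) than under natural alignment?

3

natural layout:
  @0: magic [4B, align 4] → 4
  @4: window [1B, align 1] → 5
  @5: length [1B, align 1] → 6
  @6: proto [1B, align 1] → 7
  +1 pad (align 8)
  @8: payload_len [8B, align 8] → 16
  @16: dst [8B, align 8] → 24
  @24: ttl [1B, align 1] → 25
  @25: src [1B, align 1] → 26
  +2 pad (align 4)
  @28: checksum [4B, align 4] → 32
  size 32, align 8
packed(1) layout:
  @0: magic [4B, align 1] → 4
  @4: window [1B, align 1] → 5
  @5: length [1B, align 1] → 6
  @6: proto [1B, align 1] → 7
  @7: payload_len [8B, align 1] → 15
  @15: dst [8B, align 1] → 23
  @23: ttl [1B, align 1] → 24
  @24: src [1B, align 1] → 25
  @25: checksum [4B, align 1] → 29
  size 29, align 1
32 − 29 = 3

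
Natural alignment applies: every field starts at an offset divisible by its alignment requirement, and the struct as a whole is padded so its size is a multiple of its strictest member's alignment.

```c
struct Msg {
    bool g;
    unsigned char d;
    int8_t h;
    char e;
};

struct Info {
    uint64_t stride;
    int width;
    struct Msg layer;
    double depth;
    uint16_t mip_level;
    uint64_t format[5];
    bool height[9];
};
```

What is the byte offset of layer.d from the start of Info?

Msg: @0: g [1B, align 1] → 1; @1: d [1B, align 1] → 2; @2: h [1B, align 1] → 3; @3: e [1B, align 1] → 4; size 4, align 1
@0: stride [8B, align 8] → 8
@8: width [4B, align 4] → 12
@12: layer [4B, align 1] → 16
within Msg: d at 1
12 + 1 = 13

13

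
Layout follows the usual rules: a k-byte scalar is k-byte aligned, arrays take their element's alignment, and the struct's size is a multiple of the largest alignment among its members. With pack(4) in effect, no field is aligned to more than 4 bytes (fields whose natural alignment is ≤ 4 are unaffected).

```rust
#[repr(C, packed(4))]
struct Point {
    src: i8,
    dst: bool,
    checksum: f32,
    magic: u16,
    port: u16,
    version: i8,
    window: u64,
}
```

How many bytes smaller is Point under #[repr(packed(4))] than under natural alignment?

natural layout:
  src at 0 (size 1, align 1) → ends 1
  dst at 1 (size 1, align 1) → ends 2
  pad 2 to align 4 for checksum
  checksum at 4 (size 4, align 4) → ends 8
  magic at 8 (size 2, align 2) → ends 10
  port at 10 (size 2, align 2) → ends 12
  version at 12 (size 1, align 1) → ends 13
  pad 3 to align 8 for window
  window at 16 (size 8, align 8) → ends 24
  total 24 bytes, alignment 8
packed(4) layout:
  src at 0 (size 1, align 1) → ends 1
  dst at 1 (size 1, align 1) → ends 2
  pad 2 to align 4 for checksum
  checksum at 4 (size 4, align 4) → ends 8
  magic at 8 (size 2, align 2) → ends 10
  port at 10 (size 2, align 2) → ends 12
  version at 12 (size 1, align 1) → ends 13
  pad 3 to align 4 for window
  window at 16 (size 8, align 4) → ends 24
  total 24 bytes, alignment 4
24 − 24 = 0

0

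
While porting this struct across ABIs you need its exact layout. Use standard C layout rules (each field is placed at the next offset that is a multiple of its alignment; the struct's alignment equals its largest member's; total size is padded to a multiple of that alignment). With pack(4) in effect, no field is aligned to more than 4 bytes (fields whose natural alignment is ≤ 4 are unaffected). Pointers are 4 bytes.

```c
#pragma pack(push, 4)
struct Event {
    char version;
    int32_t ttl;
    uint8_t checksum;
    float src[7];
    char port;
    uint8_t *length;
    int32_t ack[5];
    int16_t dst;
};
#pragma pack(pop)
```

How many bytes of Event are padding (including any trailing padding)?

0..1  version  (1B, 1-aligned)
1..4  -- padding (3B)
4..8  ttl  (4B, 4-aligned)
8..9  checksum  (1B, 1-aligned)
9..12  -- padding (3B)
12..40  src  (28B, 4-aligned)
40..41  port  (1B, 1-aligned)
41..44  -- padding (3B)
44..48  length  (4B, 4-aligned)
48..68  ack  (20B, 4-aligned)
68..70  dst  (2B, 2-aligned)
70..72  -- tail padding (2B)
sizeof = 72, alignof = 4
data bytes 61, size 72 → padding 11

11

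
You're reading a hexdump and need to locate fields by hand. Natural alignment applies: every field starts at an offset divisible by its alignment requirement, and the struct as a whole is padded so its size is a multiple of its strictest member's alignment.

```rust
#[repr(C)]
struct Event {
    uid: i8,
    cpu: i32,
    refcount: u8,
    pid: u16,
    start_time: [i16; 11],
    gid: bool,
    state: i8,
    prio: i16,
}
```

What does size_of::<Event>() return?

uid at 0 (size 1, align 1) → ends 1
pad 3 to align 4 for cpu
cpu at 4 (size 4, align 4) → ends 8
refcount at 8 (size 1, align 1) → ends 9
pad 1 to align 2 for pid
pid at 10 (size 2, align 2) → ends 12
start_time at 12 (size 22, align 2) → ends 34
gid at 34 (size 1, align 1) → ends 35
state at 35 (size 1, align 1) → ends 36
prio at 36 (size 2, align 2) → ends 38
tail pad 2 to reach multiple of 4
total 40 bytes, alignment 4

40 bytes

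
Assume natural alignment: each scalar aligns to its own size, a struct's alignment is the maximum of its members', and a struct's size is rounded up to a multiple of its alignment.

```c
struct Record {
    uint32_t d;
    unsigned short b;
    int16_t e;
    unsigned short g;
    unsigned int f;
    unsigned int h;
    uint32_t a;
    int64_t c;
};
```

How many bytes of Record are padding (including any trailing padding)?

2

@0: d [4B, align 4] → 4
@4: b [2B, align 2] → 6
@6: e [2B, align 2] → 8
@8: g [2B, align 2] → 10
+2 pad (align 4)
@12: f [4B, align 4] → 16
@16: h [4B, align 4] → 20
@20: a [4B, align 4] → 24
@24: c [8B, align 8] → 32
size 32, align 8
data bytes 30, size 32 → padding 2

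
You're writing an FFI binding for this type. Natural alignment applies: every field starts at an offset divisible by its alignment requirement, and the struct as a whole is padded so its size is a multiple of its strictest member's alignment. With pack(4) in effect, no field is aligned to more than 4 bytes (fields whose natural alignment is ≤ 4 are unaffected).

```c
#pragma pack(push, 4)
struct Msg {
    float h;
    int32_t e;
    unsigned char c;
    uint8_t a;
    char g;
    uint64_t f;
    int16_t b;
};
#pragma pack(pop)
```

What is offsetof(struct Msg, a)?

9

0..4  h  (4B, 4-aligned)
4..8  e  (4B, 4-aligned)
8..9  c  (1B, 1-aligned)
9..10  a  (1B, 1-aligned)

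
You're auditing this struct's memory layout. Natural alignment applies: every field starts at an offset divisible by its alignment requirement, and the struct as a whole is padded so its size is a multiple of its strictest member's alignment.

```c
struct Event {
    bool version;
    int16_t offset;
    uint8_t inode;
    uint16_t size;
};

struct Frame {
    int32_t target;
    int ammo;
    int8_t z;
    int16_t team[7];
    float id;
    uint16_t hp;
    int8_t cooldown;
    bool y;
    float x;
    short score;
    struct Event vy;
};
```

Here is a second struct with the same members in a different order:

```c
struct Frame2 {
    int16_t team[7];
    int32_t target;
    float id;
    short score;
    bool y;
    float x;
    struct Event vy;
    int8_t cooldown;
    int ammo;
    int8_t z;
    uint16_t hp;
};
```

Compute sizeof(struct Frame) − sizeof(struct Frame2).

-4

Event: 0..1  version  (1B, 1-aligned); 1..2  -- padding (1B); 2..4  offset  (2B, 2-aligned); 4..5  inode  (1B, 1-aligned); 5..6  -- padding (1B); 6..8  size  (2B, 2-aligned); sizeof = 8, alignof = 2
0..4  target  (4B, 4-aligned)
4..8  ammo  (4B, 4-aligned)
8..9  z  (1B, 1-aligned)
9..10  -- padding (1B)
10..24  team  (14B, 2-aligned)
24..28  id  (4B, 4-aligned)
28..30  hp  (2B, 2-aligned)
30..31  cooldown  (1B, 1-aligned)
31..32  y  (1B, 1-aligned)
32..36  x  (4B, 4-aligned)
36..38  score  (2B, 2-aligned)
38..46  vy  (8B, 2-aligned)
46..48  -- tail padding (2B)
sizeof = 48, alignof = 4
— Frame2 —
0..14  team  (14B, 2-aligned)
14..16  -- padding (2B)
16..20  target  (4B, 4-aligned)
20..24  id  (4B, 4-aligned)
24..26  score  (2B, 2-aligned)
26..27  y  (1B, 1-aligned)
27..28  -- padding (1B)
28..32  x  (4B, 4-aligned)
32..40  vy  (8B, 2-aligned)
40..41  cooldown  (1B, 1-aligned)
41..44  -- padding (3B)
44..48  ammo  (4B, 4-aligned)
48..49  z  (1B, 1-aligned)
49..50  -- padding (1B)
50..52  hp  (2B, 2-aligned)
sizeof = 52, alignof = 4
48 − 52 = -4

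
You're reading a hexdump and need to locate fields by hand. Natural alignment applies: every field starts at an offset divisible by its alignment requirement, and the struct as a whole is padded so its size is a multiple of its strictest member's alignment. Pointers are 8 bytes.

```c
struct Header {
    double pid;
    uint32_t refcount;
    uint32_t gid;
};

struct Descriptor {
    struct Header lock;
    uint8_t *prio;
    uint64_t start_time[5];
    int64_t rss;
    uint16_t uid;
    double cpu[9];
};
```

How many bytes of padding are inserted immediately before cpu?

Header: pid at 0 (size 8, align 8) → ends 8; refcount at 8 (size 4, align 4) → ends 12; gid at 12 (size 4, align 4) → ends 16; total 16 bytes, alignment 8
lock at 0 (size 16, align 8) → ends 16
prio at 16 (size 8, align 8) → ends 24
start_time at 24 (size 40, align 8) → ends 64
rss at 64 (size 8, align 8) → ends 72
uid at 72 (size 2, align 2) → ends 74
pad 6 to align 8 for cpu
cpu at 80 (size 72, align 8) → ends 152

6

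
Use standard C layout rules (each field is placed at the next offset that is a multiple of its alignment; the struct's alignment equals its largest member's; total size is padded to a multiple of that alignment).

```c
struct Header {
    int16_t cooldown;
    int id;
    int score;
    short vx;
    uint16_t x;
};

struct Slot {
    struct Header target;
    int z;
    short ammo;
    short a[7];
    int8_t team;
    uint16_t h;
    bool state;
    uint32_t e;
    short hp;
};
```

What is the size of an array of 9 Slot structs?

468

Header: cooldown at 0 (size 2, align 2) → ends 2; pad 2 to align 4 for id; id at 4 (size 4, align 4) → ends 8; score at 8 (size 4, align 4) → ends 12; vx at 12 (size 2, align 2) → ends 14; x at 14 (size 2, align 2) → ends 16; total 16 bytes, alignment 4
target at 0 (size 16, align 4) → ends 16
z at 16 (size 4, align 4) → ends 20
ammo at 20 (size 2, align 2) → ends 22
a at 22 (size 14, align 2) → ends 36
team at 36 (size 1, align 1) → ends 37
pad 1 to align 2 for h
h at 38 (size 2, align 2) → ends 40
state at 40 (size 1, align 1) → ends 41
pad 3 to align 4 for e
e at 44 (size 4, align 4) → ends 48
hp at 48 (size 2, align 2) → ends 50
tail pad 2 to reach multiple of 4
total 52 bytes, alignment 4
array of 9: 9 × 52 = 468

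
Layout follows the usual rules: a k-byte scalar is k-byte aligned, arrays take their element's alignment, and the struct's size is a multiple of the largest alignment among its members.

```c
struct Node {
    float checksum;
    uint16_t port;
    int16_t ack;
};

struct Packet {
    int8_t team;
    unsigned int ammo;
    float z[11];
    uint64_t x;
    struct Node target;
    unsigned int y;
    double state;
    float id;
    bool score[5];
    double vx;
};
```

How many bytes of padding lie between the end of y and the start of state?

Node: @0: checksum [4B, align 4] → 4; @4: port [2B, align 2] → 6; @6: ack [2B, align 2] → 8; size 8, align 4
@0: team [1B, align 1] → 1
+3 pad (align 4)
@4: ammo [4B, align 4] → 8
@8: z [44B, align 4] → 52
+4 pad (align 8)
@56: x [8B, align 8] → 64
@64: target [8B, align 4] → 72
@72: y [4B, align 4] → 76
+4 pad (align 8)
@80: state [8B, align 8] → 88

4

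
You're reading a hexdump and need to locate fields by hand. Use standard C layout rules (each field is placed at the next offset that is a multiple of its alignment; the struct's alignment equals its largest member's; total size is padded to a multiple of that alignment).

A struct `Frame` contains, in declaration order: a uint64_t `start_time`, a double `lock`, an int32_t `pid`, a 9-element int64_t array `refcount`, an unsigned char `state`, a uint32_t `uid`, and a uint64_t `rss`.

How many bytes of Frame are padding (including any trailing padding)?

0..8  start_time  (8B, 8-aligned)
8..16  lock  (8B, 8-aligned)
16..20  pid  (4B, 4-aligned)
20..24  -- padding (4B)
24..96  refcount  (72B, 8-aligned)
96..97  state  (1B, 1-aligned)
97..100  -- padding (3B)
100..104  uid  (4B, 4-aligned)
104..112  rss  (8B, 8-aligned)
sizeof = 112, alignof = 8
data bytes 105, size 112 → padding 7

7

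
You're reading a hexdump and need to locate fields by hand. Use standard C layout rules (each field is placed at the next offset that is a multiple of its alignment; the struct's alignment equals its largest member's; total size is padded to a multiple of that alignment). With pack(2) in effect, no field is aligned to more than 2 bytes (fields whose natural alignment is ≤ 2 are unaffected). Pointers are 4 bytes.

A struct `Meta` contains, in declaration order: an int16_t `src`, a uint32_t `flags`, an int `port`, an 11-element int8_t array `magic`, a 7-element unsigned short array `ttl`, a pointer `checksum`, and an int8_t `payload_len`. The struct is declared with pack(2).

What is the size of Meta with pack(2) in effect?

42

0..2  src  (2B, 2-aligned)
2..6  flags  (4B, 2-aligned)
6..10  port  (4B, 2-aligned)
10..21  magic  (11B, 1-aligned)
21..22  -- padding (1B)
22..36  ttl  (14B, 2-aligned)
36..40  checksum  (4B, 2-aligned)
40..41  payload_len  (1B, 1-aligned)
41..42  -- tail padding (1B)
sizeof = 42, alignof = 2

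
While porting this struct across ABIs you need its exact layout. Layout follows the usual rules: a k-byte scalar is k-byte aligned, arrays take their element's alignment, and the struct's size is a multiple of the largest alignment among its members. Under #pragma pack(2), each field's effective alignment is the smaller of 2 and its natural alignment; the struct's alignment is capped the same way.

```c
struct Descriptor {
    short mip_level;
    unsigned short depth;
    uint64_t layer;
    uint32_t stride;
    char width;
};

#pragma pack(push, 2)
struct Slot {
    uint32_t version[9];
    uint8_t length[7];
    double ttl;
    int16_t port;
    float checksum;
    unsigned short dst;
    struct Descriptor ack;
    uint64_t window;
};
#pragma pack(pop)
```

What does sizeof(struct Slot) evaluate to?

Descriptor: @0: mip_level [2B, align 2] → 2; @2: depth [2B, align 2] → 4; +4 pad (align 8); @8: layer [8B, align 8] → 16; @16: stride [4B, align 4] → 20; @20: width [1B, align 1] → 21; +3 tail pad (align 8); size 24, align 8
@0: version [36B, align 2] → 36
@36: length [7B, align 1] → 43
+1 pad (align 2)
@44: ttl [8B, align 2] → 52
@52: port [2B, align 2] → 54
@54: checksum [4B, align 2] → 58
@58: dst [2B, align 2] → 60
@60: ack [24B, align 2] → 84
@84: window [8B, align 2] → 92
size 92, align 2

92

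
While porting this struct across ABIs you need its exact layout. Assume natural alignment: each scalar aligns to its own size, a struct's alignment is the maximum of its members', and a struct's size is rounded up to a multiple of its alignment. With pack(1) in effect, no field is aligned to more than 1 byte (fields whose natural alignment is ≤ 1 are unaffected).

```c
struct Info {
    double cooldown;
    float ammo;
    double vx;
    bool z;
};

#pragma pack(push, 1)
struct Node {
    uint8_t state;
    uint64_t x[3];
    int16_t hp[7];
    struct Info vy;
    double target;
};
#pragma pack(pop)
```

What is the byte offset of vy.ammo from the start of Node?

47

Info: @0: cooldown [8B, align 8] → 8; @8: ammo [4B, align 4] → 12; +4 pad (align 8); @16: vx [8B, align 8] → 24; @24: z [1B, align 1] → 25; +7 tail pad (align 8); size 32, align 8
@0: state [1B, align 1] → 1
@1: x [24B, align 1] → 25
@25: hp [14B, align 1] → 39
@39: vy [32B, align 1] → 71
within Info: ammo at 8
39 + 8 = 47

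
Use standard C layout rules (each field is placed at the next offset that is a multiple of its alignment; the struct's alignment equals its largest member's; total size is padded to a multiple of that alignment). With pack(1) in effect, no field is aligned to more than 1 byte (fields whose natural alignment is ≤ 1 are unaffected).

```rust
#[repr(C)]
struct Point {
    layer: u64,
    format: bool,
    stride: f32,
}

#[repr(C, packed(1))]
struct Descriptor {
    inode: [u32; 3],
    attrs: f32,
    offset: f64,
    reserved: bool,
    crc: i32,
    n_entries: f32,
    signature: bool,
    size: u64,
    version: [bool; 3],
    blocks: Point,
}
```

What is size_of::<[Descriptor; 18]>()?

Point: layer at 0 (size 8, align 8) → ends 8; format at 8 (size 1, align 1) → ends 9; pad 3 to align 4 for stride; stride at 12 (size 4, align 4) → ends 16; total 16 bytes, alignment 8
inode at 0 (size 12, align 1) → ends 12
attrs at 12 (size 4, align 1) → ends 16
offset at 16 (size 8, align 1) → ends 24
reserved at 24 (size 1, align 1) → ends 25
crc at 25 (size 4, align 1) → ends 29
n_entries at 29 (size 4, align 1) → ends 33
signature at 33 (size 1, align 1) → ends 34
size at 34 (size 8, align 1) → ends 42
version at 42 (size 3, align 1) → ends 45
blocks at 45 (size 16, align 1) → ends 61
total 61 bytes, alignment 1
array of 18: 18 × 61 = 1098

1098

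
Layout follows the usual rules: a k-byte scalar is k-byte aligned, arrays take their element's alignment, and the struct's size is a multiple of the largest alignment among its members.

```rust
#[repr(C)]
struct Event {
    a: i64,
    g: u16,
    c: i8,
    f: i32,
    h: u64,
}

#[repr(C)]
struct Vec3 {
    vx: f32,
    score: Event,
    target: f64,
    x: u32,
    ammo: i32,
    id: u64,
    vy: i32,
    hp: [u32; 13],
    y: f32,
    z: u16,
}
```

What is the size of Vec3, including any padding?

120

Event: a at 0 (size 8, align 8) → ends 8; g at 8 (size 2, align 2) → ends 10; c at 10 (size 1, align 1) → ends 11; pad 1 to align 4 for f; f at 12 (size 4, align 4) → ends 16; h at 16 (size 8, align 8) → ends 24; total 24 bytes, alignment 8
vx at 0 (size 4, align 4) → ends 4
pad 4 to align 8 for score
score at 8 (size 24, align 8) → ends 32
target at 32 (size 8, align 8) → ends 40
x at 40 (size 4, align 4) → ends 44
ammo at 44 (size 4, align 4) → ends 48
id at 48 (size 8, align 8) → ends 56
vy at 56 (size 4, align 4) → ends 60
hp at 60 (size 52, align 4) → ends 112
y at 112 (size 4, align 4) → ends 116
z at 116 (size 2, align 2) → ends 118
tail pad 2 to reach multiple of 8
total 120 bytes, alignment 8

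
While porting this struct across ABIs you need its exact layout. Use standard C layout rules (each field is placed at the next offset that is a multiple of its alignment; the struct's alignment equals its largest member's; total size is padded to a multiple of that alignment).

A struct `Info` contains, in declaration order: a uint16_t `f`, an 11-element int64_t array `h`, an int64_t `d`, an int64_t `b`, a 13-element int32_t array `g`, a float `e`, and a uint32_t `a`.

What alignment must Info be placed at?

member alignments: f=2, h=8, d=8, b=8, g=4, e=4, a=4
max = 8

8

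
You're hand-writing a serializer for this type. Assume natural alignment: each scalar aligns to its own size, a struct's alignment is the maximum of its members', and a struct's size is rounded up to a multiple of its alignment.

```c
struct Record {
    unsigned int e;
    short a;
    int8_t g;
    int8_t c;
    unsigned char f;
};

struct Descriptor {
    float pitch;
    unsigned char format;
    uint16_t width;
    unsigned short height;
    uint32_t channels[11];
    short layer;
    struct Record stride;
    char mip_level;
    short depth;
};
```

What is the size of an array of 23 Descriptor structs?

1748

Record: 0..4  e  (4B, 4-aligned); 4..6  a  (2B, 2-aligned); 6..7  g  (1B, 1-aligned); 7..8  c  (1B, 1-aligned); 8..9  f  (1B, 1-aligned); 9..12  -- tail padding (3B); sizeof = 12, alignof = 4
0..4  pitch  (4B, 4-aligned)
4..5  format  (1B, 1-aligned)
5..6  -- padding (1B)
6..8  width  (2B, 2-aligned)
8..10  height  (2B, 2-aligned)
10..12  -- padding (2B)
12..56  channels  (44B, 4-aligned)
56..58  layer  (2B, 2-aligned)
58..60  -- padding (2B)
60..72  stride  (12B, 4-aligned)
72..73  mip_level  (1B, 1-aligned)
73..74  -- padding (1B)
74..76  depth  (2B, 2-aligned)
sizeof = 76, alignof = 4
array of 23: 23 × 76 = 1748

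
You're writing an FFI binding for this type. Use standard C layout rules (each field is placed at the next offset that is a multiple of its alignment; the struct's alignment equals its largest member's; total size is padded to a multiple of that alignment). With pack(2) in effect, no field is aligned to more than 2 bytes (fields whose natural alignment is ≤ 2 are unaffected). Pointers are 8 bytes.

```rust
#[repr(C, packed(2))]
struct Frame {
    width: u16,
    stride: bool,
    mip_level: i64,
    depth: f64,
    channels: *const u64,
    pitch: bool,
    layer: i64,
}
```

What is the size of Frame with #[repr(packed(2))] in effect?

38

@0: width [2B, align 2] → 2
@2: stride [1B, align 1] → 3
+1 pad (align 2)
@4: mip_level [8B, align 2] → 12
@12: depth [8B, align 2] → 20
@20: channels [8B, align 2] → 28
@28: pitch [1B, align 1] → 29
+1 pad (align 2)
@30: layer [8B, align 2] → 38
size 38, align 2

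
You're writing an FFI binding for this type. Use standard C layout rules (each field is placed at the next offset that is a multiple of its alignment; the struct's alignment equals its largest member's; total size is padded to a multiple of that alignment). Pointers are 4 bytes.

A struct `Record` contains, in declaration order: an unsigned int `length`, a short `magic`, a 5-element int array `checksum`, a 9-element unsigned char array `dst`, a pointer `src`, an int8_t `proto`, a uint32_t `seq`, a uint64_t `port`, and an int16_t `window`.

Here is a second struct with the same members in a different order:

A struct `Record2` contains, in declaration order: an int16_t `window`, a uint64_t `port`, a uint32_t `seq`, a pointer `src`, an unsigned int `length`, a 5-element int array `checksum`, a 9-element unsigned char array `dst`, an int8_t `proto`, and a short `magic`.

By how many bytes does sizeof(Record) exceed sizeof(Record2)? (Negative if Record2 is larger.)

length at 0 (size 4, align 4) → ends 4
magic at 4 (size 2, align 2) → ends 6
pad 2 to align 4 for checksum
checksum at 8 (size 20, align 4) → ends 28
dst at 28 (size 9, align 1) → ends 37
pad 3 to align 4 for src
src at 40 (size 4, align 4) → ends 44
proto at 44 (size 1, align 1) → ends 45
pad 3 to align 4 for seq
seq at 48 (size 4, align 4) → ends 52
pad 4 to align 8 for port
port at 56 (size 8, align 8) → ends 64
window at 64 (size 2, align 2) → ends 66
tail pad 6 to reach multiple of 8
total 72 bytes, alignment 8
— Record2 —
window at 0 (size 2, align 2) → ends 2
pad 6 to align 8 for port
port at 8 (size 8, align 8) → ends 16
seq at 16 (size 4, align 4) → ends 20
src at 20 (size 4, align 4) → ends 24
length at 24 (size 4, align 4) → ends 28
checksum at 28 (size 20, align 4) → ends 48
dst at 48 (size 9, align 1) → ends 57
proto at 57 (size 1, align 1) → ends 58
magic at 58 (size 2, align 2) → ends 60
tail pad 4 to reach multiple of 8
total 64 bytes, alignment 8
72 − 64 = 8

8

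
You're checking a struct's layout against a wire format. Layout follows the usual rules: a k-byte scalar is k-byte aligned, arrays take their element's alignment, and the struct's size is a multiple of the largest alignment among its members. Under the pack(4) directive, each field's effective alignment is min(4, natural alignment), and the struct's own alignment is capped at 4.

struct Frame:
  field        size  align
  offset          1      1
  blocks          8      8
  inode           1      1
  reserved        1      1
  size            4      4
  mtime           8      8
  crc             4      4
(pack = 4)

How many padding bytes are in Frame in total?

5

0..1  offset  (1B, 1-aligned)
1..4  -- padding (3B)
4..12  blocks  (8B, 4-aligned)
12..13  inode  (1B, 1-aligned)
13..14  reserved  (1B, 1-aligned)
14..16  -- padding (2B)
16..20  size  (4B, 4-aligned)
20..28  mtime  (8B, 4-aligned)
28..32  crc  (4B, 4-aligned)
sizeof = 32, alignof = 4
data bytes 27, size 32 → padding 5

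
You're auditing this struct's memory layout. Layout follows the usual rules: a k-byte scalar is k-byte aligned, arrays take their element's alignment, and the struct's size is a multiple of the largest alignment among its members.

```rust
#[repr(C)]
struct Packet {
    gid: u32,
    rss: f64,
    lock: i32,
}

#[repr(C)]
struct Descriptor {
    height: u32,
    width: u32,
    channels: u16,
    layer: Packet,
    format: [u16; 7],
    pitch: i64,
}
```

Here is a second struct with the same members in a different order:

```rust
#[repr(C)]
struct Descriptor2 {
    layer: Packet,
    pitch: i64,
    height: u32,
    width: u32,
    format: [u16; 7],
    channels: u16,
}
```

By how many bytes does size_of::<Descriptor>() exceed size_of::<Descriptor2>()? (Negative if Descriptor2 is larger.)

8

Packet: @0: gid [4B, align 4] → 4; +4 pad (align 8); @8: rss [8B, align 8] → 16; @16: lock [4B, align 4] → 20; +4 tail pad (align 8); size 24, align 8
@0: height [4B, align 4] → 4
@4: width [4B, align 4] → 8
@8: channels [2B, align 2] → 10
+6 pad (align 8)
@16: layer [24B, align 8] → 40
@40: format [14B, align 2] → 54
+2 pad (align 8)
@56: pitch [8B, align 8] → 64
size 64, align 8
— Descriptor2 —
@0: layer [24B, align 8] → 24
@24: pitch [8B, align 8] → 32
@32: height [4B, align 4] → 36
@36: width [4B, align 4] → 40
@40: format [14B, align 2] → 54
@54: channels [2B, align 2] → 56
size 56, align 8
64 − 56 = 8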